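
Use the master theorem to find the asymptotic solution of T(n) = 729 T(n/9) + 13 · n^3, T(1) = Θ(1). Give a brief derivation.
T(n) = Θ(n^3 log n)

log_9 729 = 3, and f(n) = 13 · n^3 = Θ(n^(log_9 729)). This is Case 2 of the master theorem: T(n) = Θ(f(n) · log n) = Θ(n^3 log n).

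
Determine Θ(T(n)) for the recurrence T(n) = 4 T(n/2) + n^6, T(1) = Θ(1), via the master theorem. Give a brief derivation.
T(n) = Θ(n^6)

log_2 4 ≈ 2.000. f(n) = n^6 dominates n^(log_2 4) since 6 > 2.000, and the regularity condition a·f(n/b) = 4·(n/2)^6 = (4/64)·n^6 ≤ c·f(n) holds with c = 4/64 ≈ 0.0625 < 1. So this is Case 3: T(n) = Θ(f(n)) = Θ(n^6).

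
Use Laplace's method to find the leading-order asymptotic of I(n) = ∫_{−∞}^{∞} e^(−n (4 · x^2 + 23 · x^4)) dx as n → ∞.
I(n) ~ sqrt(π/(4n))

φ(x) = 4 · x^2 + 23 · x^4 has its unique global minimum at x* = 0 (since φ'(x) = 8x + 92x^3 = 0 only at x = 0 for real x with both coefficients positive, and φ → ∞ as |x| → ∞). At x* = 0, φ(0) = 0 and φ''(0) = 8. Laplace's method then gives
  I(n) ~ sqrt(2π / (n · φ''(0))) · e^(−n φ(0)) = sqrt(2π / (8n)) = sqrt(π/(4n)).
The 23 · x^4 term contributes only at subleading order (an O(1/n) relative correction).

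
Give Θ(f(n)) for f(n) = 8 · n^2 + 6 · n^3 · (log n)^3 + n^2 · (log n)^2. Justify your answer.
f(n) ∈ Θ(n^3 · (log n)^3)

Compare the terms by growth order. For large n, n^a · (log n)^b dominates n^a' · (log n)^b' iff a > a', or (a = a' and b > b'). Ranking the 3 terms shows the dominant one is 6 · n^3 · (log n)^3. Hence f(n) ∈ Θ(n^3 · (log n)^3).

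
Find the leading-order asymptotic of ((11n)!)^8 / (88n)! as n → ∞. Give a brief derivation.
((11n)!)^8/(88n)! ~ ((2π·11n)^(7/2) / sqrt(8)) · 8^(−8·11n)  →  0

Write N = 11n. Stirling: N! ~ sqrt(2π N)(N/e)^N and (8N)! ~ sqrt(2π·8N)·(8N/e)^(8N).
  (N!)^8/(8N)! ~ (2π N)^(8/2) (N/e)^(8N) / [sqrt(2π·8N) (8N/e)^(8N)]
     = (2π N)^(8/2) / sqrt(2π·8N) · (N/(8N))^(8N)
     = (2π N)^((8−1)/2) / sqrt(8) · 8^(−8N).
Since 8^8 > 1, the factor 8^(−8N) decays exponentially, so the ratio → 0. Substituting N = 11n gives the stated form.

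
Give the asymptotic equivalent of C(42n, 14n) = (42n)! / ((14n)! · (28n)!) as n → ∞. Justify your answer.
C(42n, 14n) ~ (27/4)^(14n) · sqrt(3/(4π·14n))

Write N = 14n. Apply Stirling to each factorial:
  (3N)! ~ sqrt(2π·3N) · (3N/e)^(3N),
  N! ~ sqrt(2π N) · (N/e)^N,
  (2N)! ~ sqrt(2π·2N) · (2N/e)^(2N).
The exponential factors combine to (3N)^(3N) / (N^N · (2N)^(2N)) = 3^(3N)/2^(2N) = (3^3/2^2)^N = (27/4)^N.
The square-root prefactors combine to sqrt(2π·3N) / (sqrt(2π N)·sqrt(2π·2N)) = sqrt(3 / (2π·2·N)) = sqrt(3/(4π·14n)).
Substituting N = 14n: C(42n, 14n) ~ (27/4)^(14n) · sqrt(3/(4π·14n)).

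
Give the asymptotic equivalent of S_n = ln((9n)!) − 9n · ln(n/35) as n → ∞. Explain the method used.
S_n ~ 9n · (ln 315 − 1) + O(ln n)

Stirling: ln((9n)!) = 9n ln(9n) − 9n + O(ln n).
  S_n = 9n ln(9n) − 9n − 9n ln(n/35) + O(ln n)
      = 9n ln(9n) − 9n ln n + 9n ln 35 − 9n + O(ln n)
      = 9n ln 9 + 9n ln 35 − 9n + O(ln n)
      = 9n (ln 315 − 1) + O(ln n).
Numerically ln(315) − 1 ≈ 4.7526.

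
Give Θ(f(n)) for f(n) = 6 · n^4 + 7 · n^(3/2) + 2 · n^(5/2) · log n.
f(n) ∈ Θ(n^4)

Compare the terms by growth order. For large n, n^a · (log n)^b dominates n^a' · (log n)^b' iff a > a', or (a = a' and b > b'). Ranking the 3 terms shows the dominant one is 6 · n^4. Hence f(n) ∈ Θ(n^4).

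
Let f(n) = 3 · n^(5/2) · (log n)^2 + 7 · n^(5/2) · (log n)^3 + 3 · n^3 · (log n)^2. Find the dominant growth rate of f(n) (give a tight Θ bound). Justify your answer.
f(n) ∈ Θ(n^3 · (log n)^2)

Compare the terms by growth order. For large n, n^a · (log n)^b dominates n^a' · (log n)^b' iff a > a', or (a = a' and b > b'). Ranking the 3 terms shows the dominant one is 3 · n^3 · (log n)^2. Hence f(n) ∈ Θ(n^3 · (log n)^2).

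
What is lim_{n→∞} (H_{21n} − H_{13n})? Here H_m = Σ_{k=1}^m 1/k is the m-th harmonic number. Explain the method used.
lim = ln(21/13)

Euler-Maclaurin gives H_m = ln m + γ + 1/(2m) + O(1/m^2). The γ and O(1/m) terms cancel in the difference:
  H_{21n} − H_{13n} = ln(21n) − ln(13n) + O(1/n) = ln(21/13) + O(1/n).
Hence the limit is ln(21/13).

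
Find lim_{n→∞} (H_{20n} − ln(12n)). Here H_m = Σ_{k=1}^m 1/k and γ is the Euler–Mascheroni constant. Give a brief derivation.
lim = ln(5/3) + γ

By Euler-Maclaurin, H_m = ln m + γ + O(1/m). So
  H_{20n} − ln(12n) = ln(20n) + γ − ln(12n) + O(1/n)
                       = ln(20/12) + γ + O(1/n).
Hence the limit is ln(20/12) + γ (= ln(5/3)).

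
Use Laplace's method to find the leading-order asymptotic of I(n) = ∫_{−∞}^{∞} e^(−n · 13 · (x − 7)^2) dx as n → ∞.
I(n) = sqrt(π/(13n))

Here φ(x) = 13 · (x − 7)^2 has its unique minimum at x* = 7 with φ(x*) = 0 and φ''(x*) = 26. Laplace's method gives
  I(n) ~ e^(−n φ(x*)) · sqrt(2π / (n · φ''(x*))) = sqrt(2π / (26n)) = sqrt(π/(13n)).
This is exact: substituting u = (x − 7)·sqrt(13n) gives I(n) = (1/sqrt(13n)) ∫_{−∞}^{∞} e^(−u^2) du = sqrt(π/(13n)).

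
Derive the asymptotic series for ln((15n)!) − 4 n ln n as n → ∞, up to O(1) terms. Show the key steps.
ln((15n)!) − 4 n ln n = 11 n ln n + 15(ln 15 − 1) n + (1/2) ln(2π·15n) + O(1/n)

Stirling: ln((15n)!) = 15n ln(15n) − 15n + (1/2) ln(2π·15n) + O(1/n).
Expand 15n ln(15n) = 15n (ln n + ln 15) = 15n ln n + 15n ln 15.
Subtract 4n ln n: leading term is (15 − 4) n ln n = 11 n ln n. The next term is 15n ln 15 − 15n = 15(ln 15 − 1) n. Then the (1/2) ln(2π·15n) correction.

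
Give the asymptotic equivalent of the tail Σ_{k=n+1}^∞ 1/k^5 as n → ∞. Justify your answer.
Σ_{k>n} 1/k^5 ~ 1/(4 · n^4)

Compare to the integral: ∫_{n}^∞ x^(−5) dx = [−x^(−4)/4]_{n}^∞ = 1/((5−1)·n^4). Euler-Maclaurin then gives
  Σ_{k>n} 1/k^5 = ∫_{n}^∞ dx/x^5 − 1/(2·n^5) + O(1/n^6).
(Equivalently this is ζ(5) − Σ_{k≤n} 1/k^5.)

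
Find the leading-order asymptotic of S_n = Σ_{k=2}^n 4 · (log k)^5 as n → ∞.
S_n ~ 4 · n · (log n)^5

By integral comparison, S_n = ∫_1^n 4 · (log x)^5 dx + O((log n)^5). For the integral, the leading term of ∫_1^n (log x)^5 dx is n · (log n)^5 (by repeated integration by parts; each step lowers the log-exponent and produces a relatively O(1/log n) correction). Hence S_n ~ 4 · n · (log n)^5.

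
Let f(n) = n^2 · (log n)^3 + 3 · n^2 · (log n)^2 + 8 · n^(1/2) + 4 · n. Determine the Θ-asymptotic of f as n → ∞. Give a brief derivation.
f(n) ∈ Θ(n^2 · (log n)^3)

Compare the terms by growth order. For large n, n^a · (log n)^b dominates n^a' · (log n)^b' iff a > a', or (a = a' and b > b'). Ranking the 4 terms shows the dominant one is n^2 · (log n)^3. Hence f(n) ∈ Θ(n^2 · (log n)^3).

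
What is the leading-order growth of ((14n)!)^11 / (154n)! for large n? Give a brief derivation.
((14n)!)^11/(154n)! ~ ((2π·14n)^(10/2) / sqrt(11)) · 11^(−11·14n)  →  0

Write N = 14n. Stirling: N! ~ sqrt(2π N)(N/e)^N and (11N)! ~ sqrt(2π·11N)·(11N/e)^(11N).
  (N!)^11/(11N)! ~ (2π N)^(11/2) (N/e)^(11N) / [sqrt(2π·11N) (11N/e)^(11N)]
     = (2π N)^(11/2) / sqrt(2π·11N) · (N/(11N))^(11N)
     = (2π N)^((11−1)/2) / sqrt(11) · 11^(−11N).
Since 11^11 > 1, the factor 11^(−11N) decays exponentially, so the ratio → 0. Substituting N = 14n gives the stated form.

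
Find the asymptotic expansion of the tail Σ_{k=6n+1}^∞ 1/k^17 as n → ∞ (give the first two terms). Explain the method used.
Σ_{k>6n} 1/k^17 = 1/(16 · (6n)^16) − 1/(2 · (6n)^17) + O(1/(6n)^18)

Compare to the integral: ∫_{6n}^∞ x^(−17) dx = [−x^(−16)/16]_{6n}^∞ = 1/((17−1)·(6n)^16). The Euler-Maclaurin correction adds −f(6n)/2 = −1/(2·(6n)^17). Euler-Maclaurin then gives
  Σ_{k>6n} 1/k^17 = ∫_{6n}^∞ dx/x^17 − 1/(2·(6n)^17) + O(1/(6n)^18).
(Equivalently this is ζ(17) − Σ_{k≤6n} 1/k^17.)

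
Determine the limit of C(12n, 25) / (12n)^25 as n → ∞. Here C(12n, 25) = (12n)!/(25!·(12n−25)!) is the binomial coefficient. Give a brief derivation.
lim = 1/25! = 1/15511210043330985984000000

With N = 12n → ∞: C(N, 25) / N^25 = [N(N−1)…(N−24)] / (25! · N^25) = (1/25!) · 1 · (1 − 1/(12n)) · … · (1 − 24/(12n)). Each factor → 1 as N → ∞, so the limit is 1/25! = 1/15511210043330985984000000.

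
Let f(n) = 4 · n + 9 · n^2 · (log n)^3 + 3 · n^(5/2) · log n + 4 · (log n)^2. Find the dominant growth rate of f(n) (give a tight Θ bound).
f(n) ∈ Θ(n^(5/2) · log n)

Compare the terms by growth order. For large n, n^a · (log n)^b dominates n^a' · (log n)^b' iff a > a', or (a = a' and b > b'). Ranking the 4 terms shows the dominant one is 3 · n^(5/2) · log n. Hence f(n) ∈ Θ(n^(5/2) · log n).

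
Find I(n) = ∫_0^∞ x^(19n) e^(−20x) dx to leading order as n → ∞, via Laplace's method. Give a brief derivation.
I(n) ~ (sqrt(2π·19n) / 20) · (19n/(20e))^(19n)

Write the integrand as exp(19n ln x − 20x) and set f(x) = 19n ln x − 20x. Then f'(x) = 19n/x − 20 = 0 at x* = 19n/20, and f''(x*) = −19n/x*^2 = −20^2/(19n). Laplace's method (interior maximum) gives
  I(n) ~ e^(f(x*)) · sqrt(2π / |f''(x*)|)
        = exp(19n ln(19n/20) − 19n) · sqrt(2π · 19n / 20^2)
        = (19n/20)^(19n) e^(−19n) · sqrt(2π·19n) / 20
        = (sqrt(2π·19n) / 20) · (19n/(20e))^(19n).
This matches Γ(19n+1)/20^(19n+1) with Stirling applied to Γ.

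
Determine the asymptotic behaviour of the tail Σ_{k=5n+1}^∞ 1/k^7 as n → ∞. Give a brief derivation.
Σ_{k>5n} 1/k^7 ~ 1/(6 · (5n)^6)

Compare to the integral: ∫_{5n}^∞ x^(−7) dx = [−x^(−6)/6]_{5n}^∞ = 1/((7−1)·(5n)^6). Euler-Maclaurin then gives
  Σ_{k>5n} 1/k^7 = ∫_{5n}^∞ dx/x^7 − 1/(2·(5n)^7) + O(1/(5n)^8).
(Equivalently this is ζ(7) − Σ_{k≤5n} 1/k^7.)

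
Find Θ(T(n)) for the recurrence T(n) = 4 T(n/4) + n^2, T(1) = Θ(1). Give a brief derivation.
T(n) = Θ(n^2)

log_4 4 ≈ 1.000. f(n) = n^2 dominates n^(log_4 4) since 2 > 1.000, and the regularity condition a·f(n/b) = 4·(n/4)^2 = (4/16)·n^2 ≤ c·f(n) holds with c = 4/16 ≈ 0.25 < 1. So this is Case 3: T(n) = Θ(f(n)) = Θ(n^2).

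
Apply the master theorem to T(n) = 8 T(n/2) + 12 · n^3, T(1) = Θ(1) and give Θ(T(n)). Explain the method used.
T(n) = Θ(n^3 log n)

log_2 8 = 3, and f(n) = 12 · n^3 = Θ(n^(log_2 8)). This is Case 2 of the master theorem: T(n) = Θ(f(n) · log n) = Θ(n^3 log n).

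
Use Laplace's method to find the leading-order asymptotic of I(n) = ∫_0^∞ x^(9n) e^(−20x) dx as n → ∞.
I(n) ~ (sqrt(2π·9n) / 20) · (9n/(20e))^(9n)

Write the integrand as exp(9n ln x − 20x) and set f(x) = 9n ln x − 20x. Then f'(x) = 9n/x − 20 = 0 at x* = 9n/20, and f''(x*) = −9n/x*^2 = −20^2/(9n). Laplace's method (interior maximum) gives
  I(n) ~ e^(f(x*)) · sqrt(2π / |f''(x*)|)
        = exp(9n ln(9n/20) − 9n) · sqrt(2π · 9n / 20^2)
        = (9n/20)^(9n) e^(−9n) · sqrt(2π·9n) / 20
        = (sqrt(2π·9n) / 20) · (9n/(20e))^(9n).
This matches Γ(9n+1)/20^(9n+1) with Stirling applied to Γ.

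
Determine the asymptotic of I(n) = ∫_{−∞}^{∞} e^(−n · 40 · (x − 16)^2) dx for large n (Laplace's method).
I(n) = sqrt(π/(40n))

Here φ(x) = 40 · (x − 16)^2 has its unique minimum at x* = 16 with φ(x*) = 0 and φ''(x*) = 80. Laplace's method gives
  I(n) ~ e^(−n φ(x*)) · sqrt(2π / (n · φ''(x*))) = sqrt(2π / (80n)) = sqrt(π/(40n)).
This is exact: substituting u = (x − 16)·sqrt(40n) gives I(n) = (1/sqrt(40n)) ∫_{−∞}^{∞} e^(−u^2) du = sqrt(π/(40n)).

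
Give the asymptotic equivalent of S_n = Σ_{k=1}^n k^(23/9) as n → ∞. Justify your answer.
S_n ~ (9/32) · n^(32/9)

Integral comparison: Σ_{k=1}^n k^(23/9) = ∫_0^n x^(23/9) dx + O(n^(23/9)). The integral is n^(1 + 23/9) / (1 + 23/9) = n^((23+9)/9) / ((23+9)/9) = (9/32) · n^(32/9).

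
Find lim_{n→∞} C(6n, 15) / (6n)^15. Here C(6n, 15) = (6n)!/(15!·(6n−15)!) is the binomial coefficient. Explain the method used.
lim = 1/15! = 1/1307674368000

With N = 6n → ∞: C(N, 15) / N^15 = [N(N−1)…(N−14)] / (15! · N^15) = (1/15!) · 1 · (1 − 1/(6n)) · … · (1 − 14/(6n)). Each factor → 1 as N → ∞, so the limit is 1/15! = 1/1307674368000.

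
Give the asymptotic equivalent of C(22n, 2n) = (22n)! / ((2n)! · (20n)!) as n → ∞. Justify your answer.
C(22n, 2n) ~ (285311670611/10000000000)^(2n) · sqrt(11/(20π·2n))

Write N = 2n. Apply Stirling to each factorial:
  (11N)! ~ sqrt(2π·11N) · (11N/e)^(11N),
  N! ~ sqrt(2π N) · (N/e)^N,
  (10N)! ~ sqrt(2π·10N) · (10N/e)^(10N).
The exponential factors combine to (11N)^(11N) / (N^N · (10N)^(10N)) = 11^(11N)/10^(10N) = (11^11/10^10)^N = (285311670611/10000000000)^N.
The square-root prefactors combine to sqrt(2π·11N) / (sqrt(2π N)·sqrt(2π·10N)) = sqrt(11 / (2π·10·N)) = sqrt(11/(20π·2n)).
Substituting N = 2n: C(22n, 2n) ~ (285311670611/10000000000)^(2n) · sqrt(11/(20π·2n)).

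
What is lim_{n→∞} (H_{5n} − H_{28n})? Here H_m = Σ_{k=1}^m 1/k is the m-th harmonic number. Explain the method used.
lim = ln(5/28)

Euler-Maclaurin gives H_m = ln m + γ + 1/(2m) + O(1/m^2). The γ and O(1/m) terms cancel in the difference:
  H_{5n} − H_{28n} = ln(5n) − ln(28n) + O(1/n) = ln(5/28) + O(1/n).
Hence the limit is ln(5/28).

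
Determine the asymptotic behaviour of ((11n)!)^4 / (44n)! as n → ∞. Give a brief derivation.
((11n)!)^4/(44n)! ~ ((2π·11n)^(3/2) / 2) · 4^(−4·11n)  →  0

Write N = 11n. Stirling: N! ~ sqrt(2π N)(N/e)^N and (4N)! ~ sqrt(2π·4N)·(4N/e)^(4N).
  (N!)^4/(4N)! ~ (2π N)^(4/2) (N/e)^(4N) / [sqrt(2π·4N) (4N/e)^(4N)]
     = (2π N)^(4/2) / sqrt(2π·4N) · (N/(4N))^(4N)
     = (2π N)^((4−1)/2) / 2 · 4^(−4N).
Since 4^4 > 1, the factor 4^(−4N) decays exponentially, so the ratio → 0. Substituting N = 11n gives the stated form.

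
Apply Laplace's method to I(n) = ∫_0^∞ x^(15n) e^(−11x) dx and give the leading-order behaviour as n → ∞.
I(n) ~ (sqrt(2π·15n) / 11) · (15n/(11e))^(15n)

Write the integrand as exp(15n ln x − 11x) and set f(x) = 15n ln x − 11x. Then f'(x) = 15n/x − 11 = 0 at x* = 15n/11, and f''(x*) = −15n/x*^2 = −11^2/(15n). Laplace's method (interior maximum) gives
  I(n) ~ e^(f(x*)) · sqrt(2π / |f''(x*)|)
        = exp(15n ln(15n/11) − 15n) · sqrt(2π · 15n / 11^2)
        = (15n/11)^(15n) e^(−15n) · sqrt(2π·15n) / 11
        = (sqrt(2π·15n) / 11) · (15n/(11e))^(15n).
This matches Γ(15n+1)/11^(15n+1) with Stirling applied to Γ.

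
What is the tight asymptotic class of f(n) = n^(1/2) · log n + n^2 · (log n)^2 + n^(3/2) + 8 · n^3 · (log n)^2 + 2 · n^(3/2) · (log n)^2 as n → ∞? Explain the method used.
f(n) ∈ Θ(n^3 · (log n)^2)

Compare the terms by growth order. For large n, n^a · (log n)^b dominates n^a' · (log n)^b' iff a > a', or (a = a' and b > b'). Ranking the 5 terms shows the dominant one is 8 · n^3 · (log n)^2. Hence f(n) ∈ Θ(n^3 · (log n)^2).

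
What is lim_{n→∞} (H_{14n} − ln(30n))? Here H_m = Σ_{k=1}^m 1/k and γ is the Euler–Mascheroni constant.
lim = ln(7/15) + γ

By Euler-Maclaurin, H_m = ln m + γ + O(1/m). So
  H_{14n} − ln(30n) = ln(14n) + γ − ln(30n) + O(1/n)
                       = ln(14/30) + γ + O(1/n).
Hence the limit is ln(14/30) + γ (= ln(7/15)).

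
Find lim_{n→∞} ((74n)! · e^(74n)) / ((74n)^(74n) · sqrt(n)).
lim = sqrt(2π·74)

Stirling: (74n)! ~ sqrt(2π·74n) · (74n/e)^(74n). Hence
  (74n)! · e^(74n) / (74n)^(74n) ~ sqrt(2π·74n).
Dividing by sqrt(n): sqrt(2π·74n) / sqrt(n) = sqrt(2π·74) · n^((1−1)/2), so the limit is sqrt(2π·74).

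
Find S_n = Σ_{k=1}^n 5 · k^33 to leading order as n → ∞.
S_n ~ 5 · n^34 / 34

By integral comparison (Euler-Maclaurin), Σ_{k=1}^n 5 · k^33 = 5 · ∫_0^n x^33 dx + O(n^33) = 5 · n^34/34 + O(n^33). (Equivalently, Faulhaber's formula gives the same leading term.)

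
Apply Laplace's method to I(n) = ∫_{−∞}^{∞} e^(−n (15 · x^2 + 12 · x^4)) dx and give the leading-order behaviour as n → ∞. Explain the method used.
I(n) ~ sqrt(π/(15n))

φ(x) = 15 · x^2 + 12 · x^4 has its unique global minimum at x* = 0 (since φ'(x) = 30x + 48x^3 = 0 only at x = 0 for real x with both coefficients positive, and φ → ∞ as |x| → ∞). At x* = 0, φ(0) = 0 and φ''(0) = 30. Laplace's method then gives
  I(n) ~ sqrt(2π / (n · φ''(0))) · e^(−n φ(0)) = sqrt(2π / (30n)) = sqrt(π/(15n)).
The 12 · x^4 term contributes only at subleading order (an O(1/n) relative correction).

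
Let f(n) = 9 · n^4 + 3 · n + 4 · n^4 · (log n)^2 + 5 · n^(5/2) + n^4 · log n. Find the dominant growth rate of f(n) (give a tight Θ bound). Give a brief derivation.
f(n) ∈ Θ(n^4 · (log n)^2)

Compare the terms by growth order. For large n, n^a · (log n)^b dominates n^a' · (log n)^b' iff a > a', or (a = a' and b > b'). Ranking the 5 terms shows the dominant one is 4 · n^4 · (log n)^2. Hence f(n) ∈ Θ(n^4 · (log n)^2).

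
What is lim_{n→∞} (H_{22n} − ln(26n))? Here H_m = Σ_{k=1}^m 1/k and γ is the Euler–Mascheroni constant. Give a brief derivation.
lim = ln(11/13) + γ

By Euler-Maclaurin, H_m = ln m + γ + O(1/m). So
  H_{22n} − ln(26n) = ln(22n) + γ − ln(26n) + O(1/n)
                       = ln(22/26) + γ + O(1/n).
Hence the limit is ln(22/26) + γ (= ln(11/13)).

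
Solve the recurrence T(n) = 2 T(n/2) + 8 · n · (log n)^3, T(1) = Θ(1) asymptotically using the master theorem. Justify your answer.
T(n) = Θ(n · (log n)^4)

Here log_2 2 = 1 and f(n) = 8 · n · (log n)^3 = Θ(n^(log_2 2) · (log n)^3). This is the extended Case 2 of the master theorem (f matches the critical exponent up to log factors), giving T(n) = Θ(n^(log_2 2) · (log n)^(3+1)) = Θ(n · (log n)^4).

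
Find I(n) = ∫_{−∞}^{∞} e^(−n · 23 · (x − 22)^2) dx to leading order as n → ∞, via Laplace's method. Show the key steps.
I(n) = sqrt(π/(23n))

Here φ(x) = 23 · (x − 22)^2 has its unique minimum at x* = 22 with φ(x*) = 0 and φ''(x*) = 46. Laplace's method gives
  I(n) ~ e^(−n φ(x*)) · sqrt(2π / (n · φ''(x*))) = sqrt(2π / (46n)) = sqrt(π/(23n)).
This is exact: substituting u = (x − 22)·sqrt(23n) gives I(n) = (1/sqrt(23n)) ∫_{−∞}^{∞} e^(−u^2) du = sqrt(π/(23n)).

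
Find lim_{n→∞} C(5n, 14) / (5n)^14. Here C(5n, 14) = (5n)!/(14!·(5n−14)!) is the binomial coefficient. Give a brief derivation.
lim = 1/14! = 1/87178291200

With N = 5n → ∞: C(N, 14) / N^14 = [N(N−1)…(N−13)] / (14! · N^14) = (1/14!) · 1 · (1 − 1/(5n)) · … · (1 − 13/(5n)). Each factor → 1 as N → ∞, so the limit is 1/14! = 1/87178291200.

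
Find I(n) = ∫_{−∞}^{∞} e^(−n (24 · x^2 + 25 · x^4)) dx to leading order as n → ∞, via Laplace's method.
I(n) ~ sqrt(π/(24n))

φ(x) = 24 · x^2 + 25 · x^4 has its unique global minimum at x* = 0 (since φ'(x) = 48x + 100x^3 = 0 only at x = 0 for real x with both coefficients positive, and φ → ∞ as |x| → ∞). At x* = 0, φ(0) = 0 and φ''(0) = 48. Laplace's method then gives
  I(n) ~ sqrt(2π / (n · φ''(0))) · e^(−n φ(0)) = sqrt(2π / (48n)) = sqrt(π/(24n)).
The 25 · x^4 term contributes only at subleading order (an O(1/n) relative correction).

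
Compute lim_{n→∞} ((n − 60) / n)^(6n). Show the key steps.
lim = e^(−360)

Rewrite as (1 − 60/n)^(6n). By the standard limit (1 + x/n)^n → e^x, we have (1 − 60/n)^n → e^(−60), and raising to the 6th power gives e^(−360).
More precisely, ln[(1 − 60/n)^(6n)] = 6n · ln(1 − 60/n) = 6n · (-60/n + O(1/n^2)) = -360 + O(1/n) → -360.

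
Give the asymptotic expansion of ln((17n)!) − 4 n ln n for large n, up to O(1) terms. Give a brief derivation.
ln((17n)!) − 4 n ln n = 13 n ln n + 17(ln 17 − 1) n + (1/2) ln(2π·17n) + O(1/n)

Stirling: ln((17n)!) = 17n ln(17n) − 17n + (1/2) ln(2π·17n) + O(1/n).
Expand 17n ln(17n) = 17n (ln n + ln 17) = 17n ln n + 17n ln 17.
Subtract 4n ln n: leading term is (17 − 4) n ln n = 13 n ln n. The next term is 17n ln 17 − 17n = 17(ln 17 − 1) n. Then the (1/2) ln(2π·17n) correction.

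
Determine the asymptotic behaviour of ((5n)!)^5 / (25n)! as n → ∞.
((5n)!)^5/(25n)! ~ ((2π·5n)^(4/2) / sqrt(5)) · 5^(−5·5n)  →  0

Write N = 5n. Stirling: N! ~ sqrt(2π N)(N/e)^N and (5N)! ~ sqrt(2π·5N)·(5N/e)^(5N).
  (N!)^5/(5N)! ~ (2π N)^(5/2) (N/e)^(5N) / [sqrt(2π·5N) (5N/e)^(5N)]
     = (2π N)^(5/2) / sqrt(2π·5N) · (N/(5N))^(5N)
     = (2π N)^((5−1)/2) / sqrt(5) · 5^(−5N).
Since 5^5 > 1, the factor 5^(−5N) decays exponentially, so the ratio → 0. Substituting N = 5n gives the stated form.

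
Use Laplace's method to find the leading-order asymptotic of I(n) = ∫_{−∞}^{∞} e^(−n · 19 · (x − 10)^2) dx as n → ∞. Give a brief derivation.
I(n) = sqrt(π/(19n))

Here φ(x) = 19 · (x − 10)^2 has its unique minimum at x* = 10 with φ(x*) = 0 and φ''(x*) = 38. Laplace's method gives
  I(n) ~ e^(−n φ(x*)) · sqrt(2π / (n · φ''(x*))) = sqrt(2π / (38n)) = sqrt(π/(19n)).
This is exact: substituting u = (x − 10)·sqrt(19n) gives I(n) = (1/sqrt(19n)) ∫_{−∞}^{∞} e^(−u^2) du = sqrt(π/(19n)).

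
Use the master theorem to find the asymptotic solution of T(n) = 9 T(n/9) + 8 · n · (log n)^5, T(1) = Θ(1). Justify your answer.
T(n) = Θ(n · (log n)^6)

Here log_9 9 = 1 and f(n) = 8 · n · (log n)^5 = Θ(n^(log_9 9) · (log n)^5). This is the extended Case 2 of the master theorem (f matches the critical exponent up to log factors), giving T(n) = Θ(n^(log_9 9) · (log n)^(5+1)) = Θ(n · (log n)^6).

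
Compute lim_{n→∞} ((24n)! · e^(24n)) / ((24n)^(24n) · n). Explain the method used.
lim = 0

Stirling: (24n)! ~ sqrt(2π·24n) · (24n/e)^(24n). Hence
  (24n)! · e^(24n) / (24n)^(24n) ~ sqrt(2π·24n).
Dividing by n: sqrt(2π·24n) / n = sqrt(2π·24) · n^((1−2)/2), so the expression behaves like sqrt(2π·24) · n^((1−2)/2) → 0.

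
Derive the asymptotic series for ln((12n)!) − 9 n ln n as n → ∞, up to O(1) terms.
ln((12n)!) − 9 n ln n = 3 n ln n + 12(ln 12 − 1) n + (1/2) ln(2π·12n) + O(1/n)

Stirling: ln((12n)!) = 12n ln(12n) − 12n + (1/2) ln(2π·12n) + O(1/n).
Expand 12n ln(12n) = 12n (ln n + ln 12) = 12n ln n + 12n ln 12.
Subtract 9n ln n: leading term is (12 − 9) n ln n = 3 n ln n. The next term is 12n ln 12 − 12n = 12(ln 12 − 1) n. Then the (1/2) ln(2π·12n) correction.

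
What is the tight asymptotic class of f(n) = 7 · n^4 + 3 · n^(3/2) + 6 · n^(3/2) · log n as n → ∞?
f(n) ∈ Θ(n^4)

Compare the terms by growth order. For large n, n^a · (log n)^b dominates n^a' · (log n)^b' iff a > a', or (a = a' and b > b'). Ranking the 3 terms shows the dominant one is 7 · n^4. Hence f(n) ∈ Θ(n^4).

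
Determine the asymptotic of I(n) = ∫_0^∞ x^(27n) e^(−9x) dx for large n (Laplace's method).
I(n) ~ (sqrt(2π·27n) / 9) · (27n/(9e))^(27n)

Write the integrand as exp(27n ln x − 9x) and set f(x) = 27n ln x − 9x. Then f'(x) = 27n/x − 9 = 0 at x* = 27n/9, and f''(x*) = −27n/x*^2 = −9^2/(27n). Laplace's method (interior maximum) gives
  I(n) ~ e^(f(x*)) · sqrt(2π / |f''(x*)|)
        = exp(27n ln(27n/9) − 27n) · sqrt(2π · 27n / 9^2)
        = (27n/9)^(27n) e^(−27n) · sqrt(2π·27n) / 9
        = (sqrt(2π·27n) / 9) · (27n/(9e))^(27n).
This matches Γ(27n+1)/9^(27n+1) with Stirling applied to Γ.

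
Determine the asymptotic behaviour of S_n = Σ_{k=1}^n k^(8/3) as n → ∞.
S_n ~ (3/11) · n^(11/3)

Integral comparison: Σ_{k=1}^n k^(8/3) = ∫_0^n x^(8/3) dx + O(n^(8/3)). The integral is n^(1 + 8/3) / (1 + 8/3) = n^((8+3)/3) / ((8+3)/3) = (3/11) · n^(11/3).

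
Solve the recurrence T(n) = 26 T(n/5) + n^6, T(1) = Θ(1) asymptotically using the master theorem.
T(n) = Θ(n^6)

log_5 26 ≈ 2.024. f(n) = n^6 dominates n^(log_5 26) since 6 > 2.024, and the regularity condition a·f(n/b) = 26·(n/5)^6 = (26/15625)·n^6 ≤ c·f(n) holds with c = 26/15625 ≈ 0.00166 < 1. So this is Case 3: T(n) = Θ(f(n)) = Θ(n^6).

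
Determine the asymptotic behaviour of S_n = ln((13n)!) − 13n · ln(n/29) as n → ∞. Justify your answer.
S_n ~ 13n · (ln 377 − 1) + O(ln n)

Stirling: ln((13n)!) = 13n ln(13n) − 13n + O(ln n).
  S_n = 13n ln(13n) − 13n − 13n ln(n/29) + O(ln n)
      = 13n ln(13n) − 13n ln n + 13n ln 29 − 13n + O(ln n)
      = 13n ln 13 + 13n ln 29 − 13n + O(ln n)
      = 13n (ln 377 − 1) + O(ln n).
Numerically ln(377) − 1 ≈ 4.9322.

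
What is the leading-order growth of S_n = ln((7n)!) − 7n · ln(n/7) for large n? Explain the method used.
S_n ~ 7n · (ln 49 − 1) + O(ln n)

Stirling: ln((7n)!) = 7n ln(7n) − 7n + O(ln n).
  S_n = 7n ln(7n) − 7n − 7n ln(n/7) + O(ln n)
      = 7n ln(7n) − 7n ln n + 7n ln 7 − 7n + O(ln n)
      = 7n ln 7 + 7n ln 7 − 7n + O(ln n)
      = 7n (ln 49 − 1) + O(ln n).
Numerically ln(49) − 1 ≈ 2.8918.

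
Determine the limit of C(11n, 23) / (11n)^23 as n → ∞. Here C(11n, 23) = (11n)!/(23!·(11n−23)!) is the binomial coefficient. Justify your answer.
lim = 1/23! = 1/25852016738884976640000

With N = 11n → ∞: C(N, 23) / N^23 = [N(N−1)…(N−22)] / (23! · N^23) = (1/23!) · 1 · (1 − 1/(11n)) · … · (1 − 22/(11n)). Each factor → 1 as N → ∞, so the limit is 1/23! = 1/25852016738884976640000.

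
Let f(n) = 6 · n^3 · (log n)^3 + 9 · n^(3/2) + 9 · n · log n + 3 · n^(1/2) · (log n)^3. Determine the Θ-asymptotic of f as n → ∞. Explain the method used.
f(n) ∈ Θ(n^3 · (log n)^3)

Compare the terms by growth order. For large n, n^a · (log n)^b dominates n^a' · (log n)^b' iff a > a', or (a = a' and b > b'). Ranking the 4 terms shows the dominant one is 6 · n^3 · (log n)^3. Hence f(n) ∈ Θ(n^3 · (log n)^3).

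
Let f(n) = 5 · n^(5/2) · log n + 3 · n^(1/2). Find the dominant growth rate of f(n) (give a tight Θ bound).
f(n) ∈ Θ(n^(5/2) · log n)

Compare the terms by growth order. For large n, n^a · (log n)^b dominates n^a' · (log n)^b' iff a > a', or (a = a' and b > b'). Ranking the 2 terms shows the dominant one is 5 · n^(5/2) · log n. Hence f(n) ∈ Θ(n^(5/2) · log n).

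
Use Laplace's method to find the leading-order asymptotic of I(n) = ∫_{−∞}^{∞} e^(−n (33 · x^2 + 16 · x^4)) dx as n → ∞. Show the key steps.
I(n) ~ sqrt(π/(33n))

φ(x) = 33 · x^2 + 16 · x^4 has its unique global minimum at x* = 0 (since φ'(x) = 66x + 64x^3 = 0 only at x = 0 for real x with both coefficients positive, and φ → ∞ as |x| → ∞). At x* = 0, φ(0) = 0 and φ''(0) = 66. Laplace's method then gives
  I(n) ~ sqrt(2π / (n · φ''(0))) · e^(−n φ(0)) = sqrt(2π / (66n)) = sqrt(π/(33n)).
The 16 · x^4 term contributes only at subleading order (an O(1/n) relative correction).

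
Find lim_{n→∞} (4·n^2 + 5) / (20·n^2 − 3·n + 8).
lim = 4/20 = 1/5

For large n the leading n^2 terms dominate both numerator and denominator. Dividing top and bottom by n^2, every other term tends to 0, leaving 4/20 = 1/5.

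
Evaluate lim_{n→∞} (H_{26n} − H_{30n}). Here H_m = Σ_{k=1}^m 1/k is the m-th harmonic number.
lim = ln(26/30) = ln(13/15)

Euler-Maclaurin gives H_m = ln m + γ + 1/(2m) + O(1/m^2). The γ and O(1/m) terms cancel in the difference:
  H_{26n} − H_{30n} = ln(26n) − ln(30n) + O(1/n) = ln(26/30) + O(1/n).
Hence the limit is ln(26/30) = ln(13/15).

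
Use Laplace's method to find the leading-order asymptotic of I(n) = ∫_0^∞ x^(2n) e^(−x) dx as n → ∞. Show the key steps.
I(n) ~ sqrt(2π·2n) · (2n/e)^(2n)

Write the integrand as exp(2n ln x − x) and set f(x) = 2n ln x − x. Then f'(x) = 2n/x − 1 = 0 at x* = 2n, and f''(x*) = −2n/x*^2 = −1/(2n). Laplace's method (interior maximum) gives
  I(n) ~ e^(f(x*)) · sqrt(2π / |f''(x*)|)
        = exp(2n ln(2n) − 2n) · sqrt(2π · 2n)
        = (2n)^(2n) e^(−2n) · sqrt(2π·2n)
        = sqrt(2π·2n) · (2n/e)^(2n).
This matches Γ(2n+1) with Stirling applied to Γ.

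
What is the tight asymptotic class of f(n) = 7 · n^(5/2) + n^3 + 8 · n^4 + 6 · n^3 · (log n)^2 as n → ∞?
f(n) ∈ Θ(n^4)

Compare the terms by growth order. For large n, n^a · (log n)^b dominates n^a' · (log n)^b' iff a > a', or (a = a' and b > b'). Ranking the 4 terms shows the dominant one is 8 · n^4. Hence f(n) ∈ Θ(n^4).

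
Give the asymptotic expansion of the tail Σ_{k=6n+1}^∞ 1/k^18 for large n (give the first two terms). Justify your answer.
Σ_{k>6n} 1/k^18 = 1/(17 · (6n)^17) − 1/(2 · (6n)^18) + O(1/(6n)^19)

Compare to the integral: ∫_{6n}^∞ x^(−18) dx = [−x^(−17)/17]_{6n}^∞ = 1/((18−1)·(6n)^17). The Euler-Maclaurin correction adds −f(6n)/2 = −1/(2·(6n)^18). Euler-Maclaurin then gives
  Σ_{k>6n} 1/k^18 = ∫_{6n}^∞ dx/x^18 − 1/(2·(6n)^18) + O(1/(6n)^19).
(Equivalently this is ζ(18) − Σ_{k≤6n} 1/k^18.)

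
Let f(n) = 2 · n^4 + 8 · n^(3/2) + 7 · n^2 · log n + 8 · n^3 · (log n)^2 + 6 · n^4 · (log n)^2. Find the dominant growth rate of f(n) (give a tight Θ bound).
f(n) ∈ Θ(n^4 · (log n)^2)

Compare the terms by growth order. For large n, n^a · (log n)^b dominates n^a' · (log n)^b' iff a > a', or (a = a' and b > b'). Ranking the 5 terms shows the dominant one is 6 · n^4 · (log n)^2. Hence f(n) ∈ Θ(n^4 · (log n)^2).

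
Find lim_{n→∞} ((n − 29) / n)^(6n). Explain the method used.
lim = e^(−174)

Rewrite as (1 − 29/n)^(6n). By the standard limit (1 + x/n)^n → e^x, we have (1 − 29/n)^n → e^(−29), and raising to the 6th power gives e^(−174).
More precisely, ln[(1 − 29/n)^(6n)] = 6n · ln(1 − 29/n) = 6n · (-29/n + O(1/n^2)) = -174 + O(1/n) → -174.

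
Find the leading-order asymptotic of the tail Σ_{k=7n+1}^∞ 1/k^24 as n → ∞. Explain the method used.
Σ_{k>7n} 1/k^24 ~ 1/(23 · (7n)^23)

Compare to the integral: ∫_{7n}^∞ x^(−24) dx = [−x^(−23)/23]_{7n}^∞ = 1/((24−1)·(7n)^23). Euler-Maclaurin then gives
  Σ_{k>7n} 1/k^24 = ∫_{7n}^∞ dx/x^24 − 1/(2·(7n)^24) + O(1/(7n)^25).
(Equivalently this is ζ(24) − Σ_{k≤7n} 1/k^24.)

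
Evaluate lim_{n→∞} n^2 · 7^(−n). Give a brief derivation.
lim = 0

Exponentials with base > 1 dominate every fixed polynomial: for any fixed c, n^c / 7^n → 0 as n → ∞ (e.g. by the ratio test, or by writing 7^n = e^(n ln 7) and noting e^(n ln 7) / n^c → ∞). Hence n^2 · 7^(−n) = n^2 / 7^n → 0.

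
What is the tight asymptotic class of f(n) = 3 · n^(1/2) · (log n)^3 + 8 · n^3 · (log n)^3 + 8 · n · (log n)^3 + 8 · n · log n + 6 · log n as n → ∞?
f(n) ∈ Θ(n^3 · (log n)^3)

Compare the terms by growth order. For large n, n^a · (log n)^b dominates n^a' · (log n)^b' iff a > a', or (a = a' and b > b'). Ranking the 5 terms shows the dominant one is 8 · n^3 · (log n)^3. Hence f(n) ∈ Θ(n^3 · (log n)^3).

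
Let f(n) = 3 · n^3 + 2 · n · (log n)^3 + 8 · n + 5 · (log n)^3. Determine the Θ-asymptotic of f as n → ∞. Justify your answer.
f(n) ∈ Θ(n^3)

Compare the terms by growth order. For large n, n^a · (log n)^b dominates n^a' · (log n)^b' iff a > a', or (a = a' and b > b'). Ranking the 4 terms shows the dominant one is 3 · n^3. Hence f(n) ∈ Θ(n^3).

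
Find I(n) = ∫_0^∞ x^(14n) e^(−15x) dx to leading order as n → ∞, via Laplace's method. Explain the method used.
I(n) ~ (sqrt(2π·14n) / 15) · (14n/(15e))^(14n)

Write the integrand as exp(14n ln x − 15x) and set f(x) = 14n ln x − 15x. Then f'(x) = 14n/x − 15 = 0 at x* = 14n/15, and f''(x*) = −14n/x*^2 = −15^2/(14n). Laplace's method (interior maximum) gives
  I(n) ~ e^(f(x*)) · sqrt(2π / |f''(x*)|)
        = exp(14n ln(14n/15) − 14n) · sqrt(2π · 14n / 15^2)
        = (14n/15)^(14n) e^(−14n) · sqrt(2π·14n) / 15
        = (sqrt(2π·14n) / 15) · (14n/(15e))^(14n).
This matches Γ(14n+1)/15^(14n+1) with Stirling applied to Γ.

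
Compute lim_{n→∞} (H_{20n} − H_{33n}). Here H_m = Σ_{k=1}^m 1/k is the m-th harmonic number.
lim = ln(20/33)

Euler-Maclaurin gives H_m = ln m + γ + 1/(2m) + O(1/m^2). The γ and O(1/m) terms cancel in the difference:
  H_{20n} − H_{33n} = ln(20n) − ln(33n) + O(1/n) = ln(20/33) + O(1/n).
Hence the limit is ln(20/33).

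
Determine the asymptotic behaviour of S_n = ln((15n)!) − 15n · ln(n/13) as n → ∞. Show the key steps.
S_n ~ 15n · (ln 195 − 1) + O(ln n)

Stirling: ln((15n)!) = 15n ln(15n) − 15n + O(ln n).
  S_n = 15n ln(15n) − 15n − 15n ln(n/13) + O(ln n)
      = 15n ln(15n) − 15n ln n + 15n ln 13 − 15n + O(ln n)
      = 15n ln 15 + 15n ln 13 − 15n + O(ln n)
      = 15n (ln 195 − 1) + O(ln n).
Numerically ln(195) − 1 ≈ 4.2730.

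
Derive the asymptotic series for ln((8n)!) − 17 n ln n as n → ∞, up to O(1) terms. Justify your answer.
ln((8n)!) − 17 n ln n = −9 n ln n + 8(ln 8 − 1) n + (1/2) ln(2π·8n) + O(1/n)

Stirling: ln((8n)!) = 8n ln(8n) − 8n + (1/2) ln(2π·8n) + O(1/n).
Expand 8n ln(8n) = 8n (ln n + ln 8) = 8n ln n + 8n ln 8.
Subtract 17n ln n: leading term is (8 − 17) n ln n = −9 n ln n. The next term is 8n ln 8 − 8n = 8(ln 8 − 1) n. Then the (1/2) ln(2π·8n) correction.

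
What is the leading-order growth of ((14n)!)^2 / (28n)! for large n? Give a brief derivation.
((14n)!)^2/(28n)! ~ ((2π·14n)^(1/2) / sqrt(2)) · 2^(−2·14n)  →  0

Write N = 14n. Stirling: N! ~ sqrt(2π N)(N/e)^N and (2N)! ~ sqrt(2π·2N)·(2N/e)^(2N).
  (N!)^2/(2N)! ~ (2π N)^(2/2) (N/e)^(2N) / [sqrt(2π·2N) (2N/e)^(2N)]
     = (2π N)^(2/2) / sqrt(2π·2N) · (N/(2N))^(2N)
     = (2π N)^((2−1)/2) / sqrt(2) · 2^(−2N).
Since 2^2 > 1, the factor 2^(−2N) decays exponentially, so the ratio → 0. Substituting N = 14n gives the stated form.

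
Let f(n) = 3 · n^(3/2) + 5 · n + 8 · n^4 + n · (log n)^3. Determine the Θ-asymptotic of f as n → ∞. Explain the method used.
f(n) ∈ Θ(n^4)

Compare the terms by growth order. For large n, n^a · (log n)^b dominates n^a' · (log n)^b' iff a > a', or (a = a' and b > b'). Ranking the 4 terms shows the dominant one is 8 · n^4. Hence f(n) ∈ Θ(n^4).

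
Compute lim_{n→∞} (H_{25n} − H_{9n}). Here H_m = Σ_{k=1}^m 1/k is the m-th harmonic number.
lim = ln(25/9)

Euler-Maclaurin gives H_m = ln m + γ + 1/(2m) + O(1/m^2). The γ and O(1/m) terms cancel in the difference:
  H_{25n} − H_{9n} = ln(25n) − ln(9n) + O(1/n) = ln(25/9) + O(1/n).
Hence the limit is ln(25/9).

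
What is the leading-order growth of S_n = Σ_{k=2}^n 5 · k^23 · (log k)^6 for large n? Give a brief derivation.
S_n ~ 5 · n^24 · (log n)^6 / 24

By integral comparison, S_n = ∫_1^n 5 · x^23 · (log x)^6 dx + O(n^23 · (log n)^6). For the integral, the leading term of ∫_1^n x^23 (log x)^6 dx is n^24/24 · (log n)^6 (by repeated integration by parts; each step lowers the log-exponent and produces a relatively O(1/log n) correction). Hence S_n ~ 5 · n^24 · (log n)^6 / 24.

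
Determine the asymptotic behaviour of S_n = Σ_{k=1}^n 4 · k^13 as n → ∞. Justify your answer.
S_n ~ 2 · n^14 / 7

By integral comparison (Euler-Maclaurin), Σ_{k=1}^n 4 · k^13 = 4 · ∫_0^n x^13 dx + O(n^13) = 4 · n^14/14 = 2 · n^14 / 7 + O(n^13). (Equivalently, Faulhaber's formula gives the same leading term.)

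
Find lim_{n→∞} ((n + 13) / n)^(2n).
lim = e^26

Rewrite as (1 + 13/n)^(2n). By the standard limit (1 + x/n)^n → e^x, we have (1 + 13/n)^n → e^13, and raising to the 2nd power gives e^26.
More precisely, ln[(1 + 13/n)^(2n)] = 2n · ln(1 + 13/n) = 2n · (13/n + O(1/n^2)) = 26 + O(1/n) → 26.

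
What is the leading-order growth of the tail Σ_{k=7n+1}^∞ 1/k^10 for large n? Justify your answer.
Σ_{k>7n} 1/k^10 ~ 1/(9 · (7n)^9)

Compare to the integral: ∫_{7n}^∞ x^(−10) dx = [−x^(−9)/9]_{7n}^∞ = 1/((10−1)·(7n)^9). Euler-Maclaurin then gives
  Σ_{k>7n} 1/k^10 = ∫_{7n}^∞ dx/x^10 − 1/(2·(7n)^10) + O(1/(7n)^11).
(Equivalently this is ζ(10) − Σ_{k≤7n} 1/k^10.)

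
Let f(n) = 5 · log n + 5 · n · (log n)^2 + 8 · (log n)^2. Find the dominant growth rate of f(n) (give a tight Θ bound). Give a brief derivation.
f(n) ∈ Θ(n · (log n)^2)

Compare the terms by growth order. For large n, n^a · (log n)^b dominates n^a' · (log n)^b' iff a > a', or (a = a' and b > b'). Ranking the 3 terms shows the dominant one is 5 · n · (log n)^2. Hence f(n) ∈ Θ(n · (log n)^2).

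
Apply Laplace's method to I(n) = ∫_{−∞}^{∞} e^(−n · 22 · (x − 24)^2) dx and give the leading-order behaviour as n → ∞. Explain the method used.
I(n) = sqrt(π/(22n))

Here φ(x) = 22 · (x − 24)^2 has its unique minimum at x* = 24 with φ(x*) = 0 and φ''(x*) = 44. Laplace's method gives
  I(n) ~ e^(−n φ(x*)) · sqrt(2π / (n · φ''(x*))) = sqrt(2π / (44n)) = sqrt(π/(22n)).
This is exact: substituting u = (x − 24)·sqrt(22n) gives I(n) = (1/sqrt(22n)) ∫_{−∞}^{∞} e^(−u^2) du = sqrt(π/(22n)).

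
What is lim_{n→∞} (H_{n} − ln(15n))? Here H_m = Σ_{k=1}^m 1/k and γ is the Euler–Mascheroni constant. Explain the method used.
lim = −ln 15 + γ

By Euler-Maclaurin, H_m = ln m + γ + O(1/m). So
  H_{n} − ln(15n) = ln(n) + γ − ln(15n) + O(1/n)
                       = ln(1/15) + γ + O(1/n).
Hence the limit is ln(1/15) + γ.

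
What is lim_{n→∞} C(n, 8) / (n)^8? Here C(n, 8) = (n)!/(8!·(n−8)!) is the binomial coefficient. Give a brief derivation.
lim = 1/8! = 1/40320

With N = n → ∞: C(N, 8) / N^8 = [N(N−1)…(N−7)] / (8! · N^8) = (1/8!) · 1 · (1 − 1/n) · … · (1 − 7/n). Each factor → 1 as N → ∞, so the limit is 1/8! = 1/40320.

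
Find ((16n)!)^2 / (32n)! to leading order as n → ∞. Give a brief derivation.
((16n)!)^2/(32n)! ~ ((2π·16n)^(1/2) / sqrt(2)) · 2^(−2·16n)  →  0

Write N = 16n. Stirling: N! ~ sqrt(2π N)(N/e)^N and (2N)! ~ sqrt(2π·2N)·(2N/e)^(2N).
  (N!)^2/(2N)! ~ (2π N)^(2/2) (N/e)^(2N) / [sqrt(2π·2N) (2N/e)^(2N)]
     = (2π N)^(2/2) / sqrt(2π·2N) · (N/(2N))^(2N)
     = (2π N)^((2−1)/2) / sqrt(2) · 2^(−2N).
Since 2^2 > 1, the factor 2^(−2N) decays exponentially, so the ratio → 0. Substituting N = 16n gives the stated form.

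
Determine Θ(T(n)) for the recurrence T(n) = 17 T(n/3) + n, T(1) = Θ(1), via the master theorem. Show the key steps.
T(n) = Θ(n^(log_3 17))

Master theorem: compare f(n) = n to n^(log_3 17) where log_3 17 ≈ 2.579. Since 1 < log_3 17, we have f(n) = O(n^(log_3 17 − ε)) for some ε > 0 — Case 1. Hence T(n) = Θ(n^(log_3 17)).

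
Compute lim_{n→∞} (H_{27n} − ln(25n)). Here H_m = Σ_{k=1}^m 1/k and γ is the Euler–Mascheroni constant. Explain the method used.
lim = ln(27/25) + γ

By Euler-Maclaurin, H_m = ln m + γ + O(1/m). So
  H_{27n} − ln(25n) = ln(27n) + γ − ln(25n) + O(1/n)
                       = ln(27/25) + γ + O(1/n).
Hence the limit is ln(27/25) + γ.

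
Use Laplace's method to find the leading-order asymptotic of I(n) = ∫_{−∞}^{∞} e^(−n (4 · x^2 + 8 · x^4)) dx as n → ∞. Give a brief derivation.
I(n) ~ sqrt(π/(4n))

φ(x) = 4 · x^2 + 8 · x^4 has its unique global minimum at x* = 0 (since φ'(x) = 8x + 32x^3 = 0 only at x = 0 for real x with both coefficients positive, and φ → ∞ as |x| → ∞). At x* = 0, φ(0) = 0 and φ''(0) = 8. Laplace's method then gives
  I(n) ~ sqrt(2π / (n · φ''(0))) · e^(−n φ(0)) = sqrt(2π / (8n)) = sqrt(π/(4n)).
The 8 · x^4 term contributes only at subleading order (an O(1/n) relative correction).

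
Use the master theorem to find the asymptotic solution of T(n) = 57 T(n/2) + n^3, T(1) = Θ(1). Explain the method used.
T(n) = Θ(n^(log_2 57))

Master theorem: compare f(n) = n^3 to n^(log_2 57) where log_2 57 ≈ 5.833. Since 3 < log_2 57, we have f(n) = O(n^(log_2 57 − ε)) for some ε > 0 — Case 1. Hence T(n) = Θ(n^(log_2 57)).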